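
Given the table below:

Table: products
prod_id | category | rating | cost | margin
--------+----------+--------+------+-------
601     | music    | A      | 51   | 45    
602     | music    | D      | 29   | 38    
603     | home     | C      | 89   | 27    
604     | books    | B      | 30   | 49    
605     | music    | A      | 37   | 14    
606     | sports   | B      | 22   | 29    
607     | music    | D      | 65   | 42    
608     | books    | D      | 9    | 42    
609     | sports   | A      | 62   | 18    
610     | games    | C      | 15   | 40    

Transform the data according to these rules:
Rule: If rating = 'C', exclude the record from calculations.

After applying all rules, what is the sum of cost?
305

Step 1: Identify records where rating = 'C'
Step 2: The excluded records sum to 104
Step 3: Original total cost = 409
Step 4: Remaining total = 409 - 104 = 305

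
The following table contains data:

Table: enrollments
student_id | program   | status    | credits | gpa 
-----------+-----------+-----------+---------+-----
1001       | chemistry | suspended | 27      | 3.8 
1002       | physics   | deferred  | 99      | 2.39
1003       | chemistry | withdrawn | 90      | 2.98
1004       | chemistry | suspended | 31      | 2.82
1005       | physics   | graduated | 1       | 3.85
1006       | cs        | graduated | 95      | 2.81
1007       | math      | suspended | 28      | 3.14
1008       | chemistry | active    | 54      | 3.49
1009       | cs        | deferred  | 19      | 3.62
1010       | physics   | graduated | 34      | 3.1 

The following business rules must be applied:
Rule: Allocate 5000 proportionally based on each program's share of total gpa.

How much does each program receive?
chemistry: 2045.31, cs: 1004.69, math: 490.62, physics: 1459.38

Step 1: Calculate total gpa = 32.0
Step 2: Calculate each program's proportion:
  chemistry: 13.09/32.0 = 40.91% → 2045.31
  cs: 6.43/32.0 = 20.09% → 1004.69
  math: 3.14/32.0 = 9.81% → 490.62
  physics: 9.34/32.0 = 29.19% → 1459.38
Step 3: Verify: sum of allocations ≈ 5000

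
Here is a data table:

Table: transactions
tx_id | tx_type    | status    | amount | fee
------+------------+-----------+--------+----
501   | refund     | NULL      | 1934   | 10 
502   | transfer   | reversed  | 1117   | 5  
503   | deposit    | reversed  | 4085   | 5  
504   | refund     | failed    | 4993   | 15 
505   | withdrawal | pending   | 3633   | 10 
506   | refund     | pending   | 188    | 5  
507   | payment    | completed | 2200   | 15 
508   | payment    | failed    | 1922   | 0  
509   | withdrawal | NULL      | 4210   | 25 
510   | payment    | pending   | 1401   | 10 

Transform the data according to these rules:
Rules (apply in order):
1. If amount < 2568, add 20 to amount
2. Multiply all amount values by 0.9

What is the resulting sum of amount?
23222.7

Step 1: Apply Rule 1 - Add 20 to records with amount < 2568
  - 6 records affected: 8762 + (6 × 20) = 8882
  - Unaffected records: 16921
  - Sum after Rule 1: 25803
Step 2: Apply Rule 2 - Multiply all by 0.9
  - 25803 × 0.9 = 23222.7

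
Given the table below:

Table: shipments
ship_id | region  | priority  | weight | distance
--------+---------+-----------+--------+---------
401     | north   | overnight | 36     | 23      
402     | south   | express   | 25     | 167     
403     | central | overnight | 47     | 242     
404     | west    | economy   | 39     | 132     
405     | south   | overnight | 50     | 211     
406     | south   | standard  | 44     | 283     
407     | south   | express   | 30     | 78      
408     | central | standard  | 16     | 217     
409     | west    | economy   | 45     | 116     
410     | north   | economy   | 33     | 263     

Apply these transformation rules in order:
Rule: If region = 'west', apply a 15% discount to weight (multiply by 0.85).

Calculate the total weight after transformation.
352.4

Step 1: Records with region = 'west' have total weight = 84
Step 2: Apply multiplier: 84 × 0.85 = 71.4
Step 3: Other records total: 281
Step 4: Final sum = 71.4 + 281 = 352.4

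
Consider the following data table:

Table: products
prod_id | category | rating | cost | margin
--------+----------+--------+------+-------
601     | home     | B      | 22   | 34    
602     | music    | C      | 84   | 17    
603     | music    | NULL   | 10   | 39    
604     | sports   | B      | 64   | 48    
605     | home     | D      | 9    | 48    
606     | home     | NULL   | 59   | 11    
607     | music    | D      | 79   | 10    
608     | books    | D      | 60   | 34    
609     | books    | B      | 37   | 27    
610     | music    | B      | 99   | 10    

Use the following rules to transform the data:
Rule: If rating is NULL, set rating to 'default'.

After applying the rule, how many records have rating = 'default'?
2

Step 1: Count records where rating IS NULL
Step 2: Found 2 records with NULL rating
Step 3: These records will have rating set to 'default'
Step 4: Records already having rating = 'default': 0
Step 5: Answer: 2 + 0 = 2 records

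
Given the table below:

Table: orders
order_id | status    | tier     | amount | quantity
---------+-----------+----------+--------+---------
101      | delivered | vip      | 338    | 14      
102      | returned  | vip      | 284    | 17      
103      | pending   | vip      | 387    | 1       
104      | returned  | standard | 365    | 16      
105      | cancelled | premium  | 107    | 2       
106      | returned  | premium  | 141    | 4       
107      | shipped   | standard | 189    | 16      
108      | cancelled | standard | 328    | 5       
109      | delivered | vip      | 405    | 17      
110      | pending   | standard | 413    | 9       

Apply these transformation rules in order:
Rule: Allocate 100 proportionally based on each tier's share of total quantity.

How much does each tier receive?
premium: 5.94, standard: 45.54, vip: 48.51

Step 1: Calculate total quantity = 101
Step 2: Calculate each tier's proportion:
  premium: 6/101 = 5.94% → 5.94
  standard: 46/101 = 45.54% → 45.54
  vip: 49/101 = 48.51% → 48.51
Step 3: Verify: sum of allocations ≈ 100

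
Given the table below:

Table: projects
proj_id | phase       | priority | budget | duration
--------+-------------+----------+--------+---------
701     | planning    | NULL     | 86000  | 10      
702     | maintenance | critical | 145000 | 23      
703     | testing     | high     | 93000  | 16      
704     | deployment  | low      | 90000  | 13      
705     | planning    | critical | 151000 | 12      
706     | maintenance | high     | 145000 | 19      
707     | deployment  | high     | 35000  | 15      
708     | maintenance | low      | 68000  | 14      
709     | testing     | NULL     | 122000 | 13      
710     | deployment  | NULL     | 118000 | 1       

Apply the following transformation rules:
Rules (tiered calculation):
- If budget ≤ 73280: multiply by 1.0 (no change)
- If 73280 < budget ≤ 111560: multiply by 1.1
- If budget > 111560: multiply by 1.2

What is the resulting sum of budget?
1216100.0

Step 1: Tier 1 (budget ≤ 73280): 2 records, sum = 103000 × 1.0 = 103000.0
Step 2: Tier 2 (73280 < budget ≤ 111560): 3 records, sum = 269000 × 1.1 = 295900.0
Step 3: Tier 3 (budget > 111560): 5 records, sum = 681000 × 1.2 = 817200.0
Step 4: Final sum = 103000.0 + 295900.0 + 817200.0 = 1216100.0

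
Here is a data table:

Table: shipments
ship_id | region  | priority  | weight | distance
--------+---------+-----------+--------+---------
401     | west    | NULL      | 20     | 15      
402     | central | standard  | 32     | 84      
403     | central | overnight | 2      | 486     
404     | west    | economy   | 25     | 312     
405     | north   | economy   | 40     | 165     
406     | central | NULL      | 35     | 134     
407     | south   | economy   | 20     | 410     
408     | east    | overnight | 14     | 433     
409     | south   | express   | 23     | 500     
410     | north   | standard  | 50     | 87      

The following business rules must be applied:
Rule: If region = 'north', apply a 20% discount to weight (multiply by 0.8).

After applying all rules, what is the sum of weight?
243.0

Step 1: Records with region = 'north' have total weight = 90
Step 2: Apply multiplier: 90 × 0.8 = 72.0
Step 3: Other records total: 171
Step 4: Final sum = 72.0 + 171 = 243.0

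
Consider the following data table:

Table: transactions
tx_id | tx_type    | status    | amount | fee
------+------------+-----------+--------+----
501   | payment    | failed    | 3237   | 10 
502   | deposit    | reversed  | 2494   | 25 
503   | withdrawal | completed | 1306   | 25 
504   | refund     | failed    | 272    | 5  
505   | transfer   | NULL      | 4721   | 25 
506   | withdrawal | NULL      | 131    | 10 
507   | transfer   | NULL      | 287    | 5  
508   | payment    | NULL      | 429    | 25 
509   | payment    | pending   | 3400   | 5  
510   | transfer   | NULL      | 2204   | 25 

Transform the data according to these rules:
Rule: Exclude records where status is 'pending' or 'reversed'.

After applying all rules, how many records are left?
8

Step 1: Count records to exclude
  - 1 (pending) + 1 (reversed) = 2 records
Step 2: Total records: 10
Step 3: Remaining = 10 - 2 = 8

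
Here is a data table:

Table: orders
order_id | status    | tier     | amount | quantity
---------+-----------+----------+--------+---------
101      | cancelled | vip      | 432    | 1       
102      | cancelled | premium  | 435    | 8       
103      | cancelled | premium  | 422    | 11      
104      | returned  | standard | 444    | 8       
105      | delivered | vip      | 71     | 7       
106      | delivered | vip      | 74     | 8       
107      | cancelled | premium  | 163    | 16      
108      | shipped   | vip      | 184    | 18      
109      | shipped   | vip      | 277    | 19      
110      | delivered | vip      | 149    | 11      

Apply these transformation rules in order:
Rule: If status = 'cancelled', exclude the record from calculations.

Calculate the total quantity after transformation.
71

Step 1: Identify records where status = 'cancelled'
Step 2: The excluded records sum to 36
Step 3: Original total quantity = 107
Step 4: Remaining total = 107 - 36 = 71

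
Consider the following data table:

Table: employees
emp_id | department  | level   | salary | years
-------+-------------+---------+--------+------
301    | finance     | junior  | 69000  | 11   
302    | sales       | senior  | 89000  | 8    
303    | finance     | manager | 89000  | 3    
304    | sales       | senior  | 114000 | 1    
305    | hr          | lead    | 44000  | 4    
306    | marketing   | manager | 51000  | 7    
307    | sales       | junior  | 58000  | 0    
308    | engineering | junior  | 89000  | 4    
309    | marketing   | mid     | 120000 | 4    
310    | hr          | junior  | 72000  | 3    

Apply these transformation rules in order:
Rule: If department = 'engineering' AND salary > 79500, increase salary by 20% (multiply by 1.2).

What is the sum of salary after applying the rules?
812800.0

Step 1: Find records where department = 'engineering' AND salary > 79500
Step 2: 1 records match, summing to 89000
Step 3: After multiplier: 89000 × 1.2 = 106800.0
Step 4: Unaffected records sum: 706000
Step 5: Final sum = 106800.0 + 706000 = 812800.0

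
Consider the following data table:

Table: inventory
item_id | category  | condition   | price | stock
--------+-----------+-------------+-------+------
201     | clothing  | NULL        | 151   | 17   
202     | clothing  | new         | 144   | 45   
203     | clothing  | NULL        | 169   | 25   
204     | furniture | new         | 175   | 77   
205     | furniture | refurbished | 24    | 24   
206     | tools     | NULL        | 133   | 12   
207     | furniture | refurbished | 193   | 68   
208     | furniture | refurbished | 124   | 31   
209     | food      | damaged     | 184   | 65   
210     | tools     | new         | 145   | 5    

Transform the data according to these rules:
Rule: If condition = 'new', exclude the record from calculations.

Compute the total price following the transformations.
978

Step 1: Identify records where condition = 'new'
Step 2: The excluded records sum to 464
Step 3: Original total price = 1442
Step 4: Remaining total = 1442 - 464 = 978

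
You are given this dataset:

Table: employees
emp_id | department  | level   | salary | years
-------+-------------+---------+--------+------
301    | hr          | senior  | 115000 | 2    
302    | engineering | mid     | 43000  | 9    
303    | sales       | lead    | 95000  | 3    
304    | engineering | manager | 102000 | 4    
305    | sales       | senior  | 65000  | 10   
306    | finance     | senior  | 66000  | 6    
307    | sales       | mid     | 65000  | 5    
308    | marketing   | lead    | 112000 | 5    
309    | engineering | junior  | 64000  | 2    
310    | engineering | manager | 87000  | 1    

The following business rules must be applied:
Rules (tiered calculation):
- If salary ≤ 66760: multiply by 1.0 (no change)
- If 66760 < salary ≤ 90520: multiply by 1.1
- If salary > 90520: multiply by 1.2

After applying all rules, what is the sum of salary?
907500.0

Step 1: Tier 1 (salary ≤ 66760): 5 records, sum = 303000 × 1.0 = 303000.0
Step 2: Tier 2 (66760 < salary ≤ 90520): 1 records, sum = 87000 × 1.1 = 95700.0
Step 3: Tier 3 (salary > 90520): 4 records, sum = 424000 × 1.2 = 508800.0
Step 4: Final sum = 303000.0 + 95700.0 + 508800.0 = 907500.0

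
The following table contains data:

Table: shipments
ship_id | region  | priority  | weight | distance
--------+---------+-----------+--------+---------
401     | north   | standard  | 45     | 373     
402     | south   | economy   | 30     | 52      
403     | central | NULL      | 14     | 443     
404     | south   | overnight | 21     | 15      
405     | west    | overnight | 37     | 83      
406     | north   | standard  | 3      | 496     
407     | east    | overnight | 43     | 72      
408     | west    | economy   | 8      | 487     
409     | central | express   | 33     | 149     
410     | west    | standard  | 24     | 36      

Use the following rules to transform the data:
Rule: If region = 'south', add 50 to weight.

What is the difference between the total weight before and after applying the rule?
100

Step 1: Original sum of weight = 258
Step 2: 2 records have region = 'south'
Step 3: Each affected record changes by 50
Step 4: Total change = 2 × 50 = 100
Step 5: New sum = 258 + 100 = 358
Step 6: Difference = |358 - 258| = 100
        (Sum increased by 100)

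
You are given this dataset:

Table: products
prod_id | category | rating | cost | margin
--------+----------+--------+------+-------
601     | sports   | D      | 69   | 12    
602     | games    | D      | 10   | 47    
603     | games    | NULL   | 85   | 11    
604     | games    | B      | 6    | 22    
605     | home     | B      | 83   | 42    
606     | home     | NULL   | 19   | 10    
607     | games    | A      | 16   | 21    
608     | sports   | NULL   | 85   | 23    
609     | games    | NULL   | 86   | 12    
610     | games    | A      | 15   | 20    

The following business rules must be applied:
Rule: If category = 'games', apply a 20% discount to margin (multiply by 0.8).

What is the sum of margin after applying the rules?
193.4

Step 1: Records with category = 'games' have total margin = 133
Step 2: Apply multiplier: 133 × 0.8 = 106.4
Step 3: Other records total: 87
Step 4: Final sum = 106.4 + 87 = 193.4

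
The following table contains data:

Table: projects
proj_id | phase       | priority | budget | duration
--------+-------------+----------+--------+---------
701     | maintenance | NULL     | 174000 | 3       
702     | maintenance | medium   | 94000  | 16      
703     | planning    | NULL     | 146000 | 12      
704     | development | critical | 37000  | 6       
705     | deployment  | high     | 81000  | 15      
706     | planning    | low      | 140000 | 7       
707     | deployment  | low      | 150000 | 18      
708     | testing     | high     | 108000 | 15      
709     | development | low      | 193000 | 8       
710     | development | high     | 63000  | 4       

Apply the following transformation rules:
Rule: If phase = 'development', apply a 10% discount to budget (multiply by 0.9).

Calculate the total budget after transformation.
1156700.0

Step 1: Records with phase = 'development' have total budget = 293000
Step 2: Apply multiplier: 293000 × 0.9 = 263700.0
Step 3: Other records total: 893000
Step 4: Final sum = 263700.0 + 893000 = 1156700.0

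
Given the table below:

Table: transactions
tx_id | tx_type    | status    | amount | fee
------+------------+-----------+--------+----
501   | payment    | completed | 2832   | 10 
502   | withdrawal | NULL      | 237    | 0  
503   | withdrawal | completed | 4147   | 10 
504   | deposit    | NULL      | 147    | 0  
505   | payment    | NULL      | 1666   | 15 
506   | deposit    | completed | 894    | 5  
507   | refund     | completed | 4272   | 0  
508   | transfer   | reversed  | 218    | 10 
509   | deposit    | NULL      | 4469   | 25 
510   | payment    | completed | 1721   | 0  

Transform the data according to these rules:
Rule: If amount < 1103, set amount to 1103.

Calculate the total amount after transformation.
23519

Step 1: 4 records have amount < 1103
Step 2: These records originally summed to 1496
Step 3: After setting to minimum: 4 × 1103 = 4412
Step 4: Unaffected records sum: 19107
Step 5: Final sum = 4412 + 19107 = 23519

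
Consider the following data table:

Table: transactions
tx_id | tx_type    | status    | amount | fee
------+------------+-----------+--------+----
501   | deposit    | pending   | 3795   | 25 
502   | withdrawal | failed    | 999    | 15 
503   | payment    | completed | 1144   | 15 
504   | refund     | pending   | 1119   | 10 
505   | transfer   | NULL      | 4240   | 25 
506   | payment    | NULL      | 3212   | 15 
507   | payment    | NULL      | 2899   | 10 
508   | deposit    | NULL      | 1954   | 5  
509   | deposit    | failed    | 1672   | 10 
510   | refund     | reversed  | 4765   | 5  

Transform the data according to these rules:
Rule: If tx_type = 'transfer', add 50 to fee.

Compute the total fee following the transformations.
185

Step 1: Count records where tx_type = 'transfer': 1
Step 2: Total bonus added: 1 × 50 = 50
Step 3: Original sum of fee: 135
Step 4: Final sum = 135 + 50 = 185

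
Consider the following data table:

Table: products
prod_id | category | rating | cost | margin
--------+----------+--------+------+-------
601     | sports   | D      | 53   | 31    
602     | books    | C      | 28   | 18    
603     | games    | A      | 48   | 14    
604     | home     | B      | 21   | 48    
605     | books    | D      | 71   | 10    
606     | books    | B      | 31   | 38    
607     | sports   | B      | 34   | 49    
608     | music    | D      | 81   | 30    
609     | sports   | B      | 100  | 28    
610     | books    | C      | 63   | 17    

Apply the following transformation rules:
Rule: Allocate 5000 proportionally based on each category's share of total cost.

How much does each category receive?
books: 1820.75, games: 452.83, home: 198.11, music: 764.15, sports: 1764.15

Step 1: Calculate total cost = 530
Step 2: Calculate each category's proportion:
  books: 193/530 = 36.42% → 1820.75
  games: 48/530 = 9.06% → 452.83
  home: 21/530 = 3.96% → 198.11
  music: 81/530 = 15.28% → 764.15
  sports: 187/530 = 35.28% → 1764.15
Step 3: Verify: sum of allocations ≈ 5000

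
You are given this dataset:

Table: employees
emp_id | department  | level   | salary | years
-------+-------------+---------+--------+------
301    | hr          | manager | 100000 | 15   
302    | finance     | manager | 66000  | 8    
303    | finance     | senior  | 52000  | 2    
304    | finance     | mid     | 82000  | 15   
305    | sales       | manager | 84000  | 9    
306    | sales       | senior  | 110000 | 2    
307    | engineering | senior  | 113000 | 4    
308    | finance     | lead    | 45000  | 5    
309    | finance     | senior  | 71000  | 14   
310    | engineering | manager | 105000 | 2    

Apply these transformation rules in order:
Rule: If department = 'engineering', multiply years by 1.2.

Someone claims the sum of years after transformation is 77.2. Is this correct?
Yes, the result is correct.

Step 1: Calculate the correct sum after transformation
Step 2: Apply multiplier 1.2 to records where department = 'engineering'
Step 3: Correct result = 77.2
Step 4: Claimed result = 77.2
Step 5: 77.2 = 77.2 ✓
Conclusion: The claimed result is correct.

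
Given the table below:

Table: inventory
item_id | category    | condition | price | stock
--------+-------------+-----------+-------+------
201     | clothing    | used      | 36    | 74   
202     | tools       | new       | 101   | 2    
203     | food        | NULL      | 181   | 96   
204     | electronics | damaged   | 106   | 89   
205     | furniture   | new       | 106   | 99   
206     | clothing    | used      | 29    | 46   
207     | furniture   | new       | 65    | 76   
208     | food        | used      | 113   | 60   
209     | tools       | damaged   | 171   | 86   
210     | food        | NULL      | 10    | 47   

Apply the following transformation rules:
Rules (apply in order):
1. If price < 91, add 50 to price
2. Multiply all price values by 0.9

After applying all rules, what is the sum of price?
1006.2

Step 1: Apply Rule 1 - Add 50 to records with price < 91
  - 4 records affected: 140 + (4 × 50) = 340
  - Unaffected records: 778
  - Sum after Rule 1: 1118
Step 2: Apply Rule 2 - Multiply all by 0.9
  - 1118 × 0.9 = 1006.2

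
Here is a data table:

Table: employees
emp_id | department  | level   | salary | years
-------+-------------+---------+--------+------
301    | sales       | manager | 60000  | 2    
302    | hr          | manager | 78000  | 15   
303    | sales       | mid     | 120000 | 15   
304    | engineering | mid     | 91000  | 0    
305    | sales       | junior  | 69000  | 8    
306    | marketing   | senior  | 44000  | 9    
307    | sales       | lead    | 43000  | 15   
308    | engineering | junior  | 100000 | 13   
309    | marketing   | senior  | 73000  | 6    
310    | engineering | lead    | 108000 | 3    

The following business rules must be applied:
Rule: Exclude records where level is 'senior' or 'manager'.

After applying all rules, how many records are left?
6

Step 1: Count records to exclude
  - 2 (senior) + 2 (manager) = 4 records
Step 2: Total records: 10
Step 3: Remaining = 10 - 4 = 6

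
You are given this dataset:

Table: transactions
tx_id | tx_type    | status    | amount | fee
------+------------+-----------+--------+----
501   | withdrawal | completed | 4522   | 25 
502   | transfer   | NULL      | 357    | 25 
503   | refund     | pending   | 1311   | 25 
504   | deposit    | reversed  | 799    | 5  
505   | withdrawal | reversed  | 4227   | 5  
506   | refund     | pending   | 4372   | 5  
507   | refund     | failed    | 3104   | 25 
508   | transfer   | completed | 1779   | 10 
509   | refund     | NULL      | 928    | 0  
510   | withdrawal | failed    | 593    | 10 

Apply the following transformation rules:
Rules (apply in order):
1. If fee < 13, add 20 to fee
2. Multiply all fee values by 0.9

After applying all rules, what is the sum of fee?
229.5

Step 1: Apply Rule 1 - Add 20 to records with fee < 13
  - 6 records affected: 35 + (6 × 20) = 155
  - Unaffected records: 100
  - Sum after Rule 1: 255
Step 2: Apply Rule 2 - Multiply all by 0.9
  - 255 × 0.9 = 229.5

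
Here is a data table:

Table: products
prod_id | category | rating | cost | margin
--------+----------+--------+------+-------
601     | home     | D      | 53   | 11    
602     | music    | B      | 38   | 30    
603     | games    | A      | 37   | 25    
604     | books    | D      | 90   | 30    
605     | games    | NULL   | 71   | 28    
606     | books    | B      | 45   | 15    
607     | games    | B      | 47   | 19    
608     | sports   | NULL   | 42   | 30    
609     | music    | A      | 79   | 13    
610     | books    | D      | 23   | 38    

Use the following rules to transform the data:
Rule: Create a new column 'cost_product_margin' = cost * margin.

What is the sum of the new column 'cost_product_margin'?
12065

Step 1: For each record, compute cost * margin
Example calculations:
  53 * 11 = 583
  38 * 30 = 1140
  37 * 25 = 925
  ...
Step 2: Sum all derived values
Step 3: Total = 12065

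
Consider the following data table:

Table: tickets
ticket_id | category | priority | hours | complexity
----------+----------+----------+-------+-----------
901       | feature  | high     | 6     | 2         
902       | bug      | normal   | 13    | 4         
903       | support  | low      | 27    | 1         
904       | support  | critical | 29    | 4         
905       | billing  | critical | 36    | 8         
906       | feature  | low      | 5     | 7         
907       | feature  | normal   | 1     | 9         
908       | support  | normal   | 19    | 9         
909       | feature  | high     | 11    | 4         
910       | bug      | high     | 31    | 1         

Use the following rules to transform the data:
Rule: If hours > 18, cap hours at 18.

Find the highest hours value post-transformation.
18

Step 1: Original maximum hours = 36
Step 2: Apply cap at 18
Step 3: 5 records had hours > 18 and were capped
Step 4: Maximum after transformation = 18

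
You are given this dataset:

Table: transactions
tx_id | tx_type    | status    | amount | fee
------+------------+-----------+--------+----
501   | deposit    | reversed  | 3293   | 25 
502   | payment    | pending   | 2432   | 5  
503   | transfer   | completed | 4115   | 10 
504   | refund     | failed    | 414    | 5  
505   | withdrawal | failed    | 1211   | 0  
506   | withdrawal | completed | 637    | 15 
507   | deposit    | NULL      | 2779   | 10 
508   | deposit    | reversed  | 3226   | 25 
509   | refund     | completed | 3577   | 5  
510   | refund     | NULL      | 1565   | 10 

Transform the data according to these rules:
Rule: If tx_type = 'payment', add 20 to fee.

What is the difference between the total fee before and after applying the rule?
20

Step 1: Original sum of fee = 110
Step 2: 1 records have tx_type = 'payment'
Step 3: Each affected record changes by 20
Step 4: Total change = 1 × 20 = 20
Step 5: New sum = 110 + 20 = 130
Step 6: Difference = |130 - 110| = 20
        (Sum increased by 20)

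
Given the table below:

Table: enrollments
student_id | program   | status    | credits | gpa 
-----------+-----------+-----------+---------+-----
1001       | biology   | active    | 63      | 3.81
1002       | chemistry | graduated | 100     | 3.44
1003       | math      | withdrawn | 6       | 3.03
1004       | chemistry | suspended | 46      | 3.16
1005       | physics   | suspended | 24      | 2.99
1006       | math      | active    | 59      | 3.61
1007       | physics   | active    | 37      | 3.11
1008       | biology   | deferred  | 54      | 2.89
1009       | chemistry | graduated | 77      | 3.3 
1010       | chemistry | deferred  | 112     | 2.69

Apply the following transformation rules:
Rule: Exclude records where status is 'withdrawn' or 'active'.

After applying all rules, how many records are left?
6

Step 1: Count records to exclude
  - 1 (withdrawn) + 3 (active) = 4 records
Step 2: Total records: 10
Step 3: Remaining = 10 - 4 = 6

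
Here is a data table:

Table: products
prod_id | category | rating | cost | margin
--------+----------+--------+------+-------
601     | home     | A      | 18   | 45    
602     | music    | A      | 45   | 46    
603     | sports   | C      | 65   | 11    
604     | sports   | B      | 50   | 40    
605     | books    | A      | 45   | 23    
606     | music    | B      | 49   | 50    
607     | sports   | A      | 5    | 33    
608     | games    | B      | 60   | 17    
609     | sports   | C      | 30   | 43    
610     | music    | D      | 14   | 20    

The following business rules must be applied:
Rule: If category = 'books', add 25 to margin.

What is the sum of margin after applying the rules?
353

Step 1: Count records where category = 'books': 1
Step 2: Total bonus added: 1 × 25 = 25
Step 3: Original sum of margin: 328
Step 4: Final sum = 328 + 25 = 353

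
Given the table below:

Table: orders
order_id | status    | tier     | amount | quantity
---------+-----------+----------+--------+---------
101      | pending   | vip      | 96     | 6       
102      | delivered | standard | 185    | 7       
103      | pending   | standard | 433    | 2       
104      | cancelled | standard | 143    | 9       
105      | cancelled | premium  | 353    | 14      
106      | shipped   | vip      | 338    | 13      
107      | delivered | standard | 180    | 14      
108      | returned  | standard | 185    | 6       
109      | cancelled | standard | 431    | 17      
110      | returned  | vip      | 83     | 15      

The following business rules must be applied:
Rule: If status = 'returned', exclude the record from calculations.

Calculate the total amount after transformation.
2159

Step 1: Identify records where status = 'returned'
Step 2: The excluded records sum to 268
Step 3: Original total amount = 2427
Step 4: Remaining total = 2427 - 268 = 2159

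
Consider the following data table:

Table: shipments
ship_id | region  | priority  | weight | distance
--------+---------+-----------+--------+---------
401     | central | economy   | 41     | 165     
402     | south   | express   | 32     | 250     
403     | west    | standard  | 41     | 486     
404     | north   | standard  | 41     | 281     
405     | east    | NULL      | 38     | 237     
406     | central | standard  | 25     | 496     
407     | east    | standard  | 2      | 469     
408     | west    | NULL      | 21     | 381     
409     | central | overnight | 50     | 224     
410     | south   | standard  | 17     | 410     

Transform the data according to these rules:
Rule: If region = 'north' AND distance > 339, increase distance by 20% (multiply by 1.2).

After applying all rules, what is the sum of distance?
3399

Step 1: Find records where region = 'north' AND distance > 339
Step 2: 0 records match, summing to 0
Step 3: After multiplier: 0 × 1.2 = 0.0
Step 4: Unaffected records sum: 3399
Step 5: Final sum = 0.0 + 3399 = 3399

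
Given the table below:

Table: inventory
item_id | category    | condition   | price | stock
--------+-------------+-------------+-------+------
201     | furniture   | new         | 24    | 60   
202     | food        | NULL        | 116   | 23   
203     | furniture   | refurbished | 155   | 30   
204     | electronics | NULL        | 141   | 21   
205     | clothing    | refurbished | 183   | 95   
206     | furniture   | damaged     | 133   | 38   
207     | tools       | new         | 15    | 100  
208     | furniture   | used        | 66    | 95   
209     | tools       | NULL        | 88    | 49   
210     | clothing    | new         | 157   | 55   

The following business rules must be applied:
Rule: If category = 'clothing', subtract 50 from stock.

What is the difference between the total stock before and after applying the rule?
100

Step 1: Original sum of stock = 566
Step 2: 2 records have category = 'clothing'
Step 3: Each affected record changes by -50
Step 4: Total change = 2 × -50 = -100
Step 5: New sum = 566 + -100 = 466
Step 6: Difference = |466 - 566| = 100
        (Sum decreased by 100)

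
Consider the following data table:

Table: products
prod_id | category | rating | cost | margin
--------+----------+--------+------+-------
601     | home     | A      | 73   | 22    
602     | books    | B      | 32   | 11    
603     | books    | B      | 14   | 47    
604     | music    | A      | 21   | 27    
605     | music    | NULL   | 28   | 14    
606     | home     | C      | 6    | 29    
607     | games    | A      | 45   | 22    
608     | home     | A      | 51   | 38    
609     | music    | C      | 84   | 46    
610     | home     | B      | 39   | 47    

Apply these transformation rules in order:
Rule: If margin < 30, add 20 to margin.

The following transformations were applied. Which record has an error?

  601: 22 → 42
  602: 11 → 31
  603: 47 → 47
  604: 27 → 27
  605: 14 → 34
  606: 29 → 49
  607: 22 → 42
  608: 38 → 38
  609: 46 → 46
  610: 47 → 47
Record 604 has an error. The correct transformed value should be 47, not 27.

Step 1: Check each record against the rule
Step 2: Record 604 has margin = 27
Step 3: Since 27 < 30, the bonus should have been applied
Step 4: Correct value = 47, but claimed value = 27
Conclusion: Record 604 has the error.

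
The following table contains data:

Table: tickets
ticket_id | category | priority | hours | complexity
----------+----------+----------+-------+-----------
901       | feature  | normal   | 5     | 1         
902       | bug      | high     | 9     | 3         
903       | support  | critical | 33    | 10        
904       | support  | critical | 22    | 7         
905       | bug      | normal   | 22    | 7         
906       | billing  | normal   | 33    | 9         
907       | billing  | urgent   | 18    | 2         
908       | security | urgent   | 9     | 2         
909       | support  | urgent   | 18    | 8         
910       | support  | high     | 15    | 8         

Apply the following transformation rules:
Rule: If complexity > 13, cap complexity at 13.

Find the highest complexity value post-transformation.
10

Step 1: Original maximum complexity = 10
Step 2: Check cap of 13 against maximum
Step 3: No records exceed the cap (max 10 <= cap 13), so no capping applies
Step 4: Maximum after transformation = 10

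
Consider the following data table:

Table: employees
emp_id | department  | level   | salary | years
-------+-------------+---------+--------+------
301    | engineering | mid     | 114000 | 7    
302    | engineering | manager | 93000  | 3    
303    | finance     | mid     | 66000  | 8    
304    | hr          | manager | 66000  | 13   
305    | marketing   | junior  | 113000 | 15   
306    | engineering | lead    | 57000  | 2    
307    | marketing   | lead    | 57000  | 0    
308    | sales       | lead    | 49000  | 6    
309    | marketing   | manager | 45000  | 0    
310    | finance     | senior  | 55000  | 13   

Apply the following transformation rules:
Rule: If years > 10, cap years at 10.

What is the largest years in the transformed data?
10

Step 1: Original maximum years = 15
Step 2: Apply cap at 10
Step 3: 3 records had years > 10 and were capped
Step 4: Maximum after transformation = 10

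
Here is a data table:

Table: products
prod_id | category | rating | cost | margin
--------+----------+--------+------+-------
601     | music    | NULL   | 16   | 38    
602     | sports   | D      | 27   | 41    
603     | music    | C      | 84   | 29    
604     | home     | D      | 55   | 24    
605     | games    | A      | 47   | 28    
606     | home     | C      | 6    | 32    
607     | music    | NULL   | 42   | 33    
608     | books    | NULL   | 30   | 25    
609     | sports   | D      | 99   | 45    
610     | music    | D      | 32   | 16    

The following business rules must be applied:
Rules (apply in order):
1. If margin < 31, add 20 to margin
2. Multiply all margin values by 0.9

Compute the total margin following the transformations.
369.9

Step 1: Apply Rule 1 - Add 20 to records with margin < 31
  - 5 records affected: 122 + (5 × 20) = 222
  - Unaffected records: 189
  - Sum after Rule 1: 411
Step 2: Apply Rule 2 - Multiply all by 0.9
  - 411 × 0.9 = 369.9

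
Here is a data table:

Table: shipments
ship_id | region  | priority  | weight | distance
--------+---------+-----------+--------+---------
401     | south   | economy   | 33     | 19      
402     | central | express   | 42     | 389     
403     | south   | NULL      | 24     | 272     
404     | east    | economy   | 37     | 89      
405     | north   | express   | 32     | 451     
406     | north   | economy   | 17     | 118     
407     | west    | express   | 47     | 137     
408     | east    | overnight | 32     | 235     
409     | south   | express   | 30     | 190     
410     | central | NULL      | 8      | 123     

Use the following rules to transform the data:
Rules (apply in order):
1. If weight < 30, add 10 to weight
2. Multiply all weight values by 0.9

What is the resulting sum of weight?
298.8

Step 1: Apply Rule 1 - Add 10 to records with weight < 30
  - 3 records affected: 49 + (3 × 10) = 79
  - Unaffected records: 253
  - Sum after Rule 1: 332
Step 2: Apply Rule 2 - Multiply all by 0.9
  - 332 × 0.9 = 298.8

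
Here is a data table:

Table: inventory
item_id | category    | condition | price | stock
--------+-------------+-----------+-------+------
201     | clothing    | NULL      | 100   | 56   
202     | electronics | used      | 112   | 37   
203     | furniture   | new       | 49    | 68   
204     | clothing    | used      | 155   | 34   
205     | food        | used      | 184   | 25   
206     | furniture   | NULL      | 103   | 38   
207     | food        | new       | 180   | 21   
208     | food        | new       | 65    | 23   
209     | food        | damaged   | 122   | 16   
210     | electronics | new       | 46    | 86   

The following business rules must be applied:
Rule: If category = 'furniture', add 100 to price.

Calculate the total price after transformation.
1316

Step 1: Count records where category = 'furniture': 2
Step 2: Total bonus added: 2 × 100 = 200
Step 3: Original sum of price: 1116
Step 4: Final sum = 1116 + 200 = 1316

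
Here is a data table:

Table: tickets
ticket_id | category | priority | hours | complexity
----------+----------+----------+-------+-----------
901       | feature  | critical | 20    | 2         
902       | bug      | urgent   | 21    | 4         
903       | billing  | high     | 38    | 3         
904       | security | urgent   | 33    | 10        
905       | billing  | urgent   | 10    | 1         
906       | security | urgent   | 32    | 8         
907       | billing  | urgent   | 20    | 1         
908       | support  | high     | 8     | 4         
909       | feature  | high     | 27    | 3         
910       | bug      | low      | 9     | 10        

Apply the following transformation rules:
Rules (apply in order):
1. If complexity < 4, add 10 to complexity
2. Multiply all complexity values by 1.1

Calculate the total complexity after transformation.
105.6

Step 1: Apply Rule 1 - Add 10 to records with complexity < 4
  - 5 records affected: 10 + (5 × 10) = 60
  - Unaffected records: 36
  - Sum after Rule 1: 96
Step 2: Apply Rule 2 - Multiply all by 1.1
  - 96 × 1.1 = 105.6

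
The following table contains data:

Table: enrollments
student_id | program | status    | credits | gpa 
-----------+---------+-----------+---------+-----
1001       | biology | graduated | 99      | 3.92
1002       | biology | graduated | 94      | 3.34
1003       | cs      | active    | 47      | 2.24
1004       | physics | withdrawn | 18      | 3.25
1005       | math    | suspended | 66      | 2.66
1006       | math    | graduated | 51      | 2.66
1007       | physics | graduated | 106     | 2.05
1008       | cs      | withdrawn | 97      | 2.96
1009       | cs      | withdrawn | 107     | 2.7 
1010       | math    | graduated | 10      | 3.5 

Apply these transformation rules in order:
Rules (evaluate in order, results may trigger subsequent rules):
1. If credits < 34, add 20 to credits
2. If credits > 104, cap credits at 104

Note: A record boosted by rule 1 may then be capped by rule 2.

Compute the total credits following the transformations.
730

Step 1: Apply rule 1 to records with credits < 34
  - 2 records get bonus of 20
  - Of these, 0 records then exceed 104 and get capped
Step 2: Apply rule 2 to records with credits > 104
  - 2 records (original) are capped
Step 3: Calculate final sum = 730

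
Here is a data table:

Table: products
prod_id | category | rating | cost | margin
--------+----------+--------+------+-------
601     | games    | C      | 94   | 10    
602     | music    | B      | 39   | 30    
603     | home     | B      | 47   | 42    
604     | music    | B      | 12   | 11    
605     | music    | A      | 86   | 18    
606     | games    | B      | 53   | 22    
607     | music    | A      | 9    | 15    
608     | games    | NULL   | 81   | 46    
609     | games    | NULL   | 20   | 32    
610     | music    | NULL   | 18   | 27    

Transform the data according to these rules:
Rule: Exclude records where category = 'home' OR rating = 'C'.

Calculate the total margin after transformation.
201

Step 1: Find records where category = 'home' OR rating = 'C'
Step 2: 2 records match, summing to 52
Step 3: Original sum: 253
Step 4: Remaining sum = 253 - 52 = 201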